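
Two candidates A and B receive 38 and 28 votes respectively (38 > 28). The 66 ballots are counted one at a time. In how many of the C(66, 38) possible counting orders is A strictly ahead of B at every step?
Strict-lead orderings = 517212439858041200

Total orderings of the 66 votes with 38 for A: C(66, 38) = 3413602103063071920. By the Bertrand ballot formula (Cycle Lemma / reflection principle), the number of orderings in which A is strictly ahead of B throughout is (p − q)/(p + q) · C(p + q, p) = (38 − 28)/(38 + 28) · 3413602103063071920 = 517212439858041200.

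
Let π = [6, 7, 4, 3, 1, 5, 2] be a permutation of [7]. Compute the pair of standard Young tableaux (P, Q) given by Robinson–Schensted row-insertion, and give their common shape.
P = [1, 2] / [3, 5] / [4, 7] / [6];  Q = [1, 2] / [3, 6] / [4, 7] / [5];  common shape = (2, 2, 2, 1)

Row-insert the values π_1, π_2, … into P one at a time, bumping the leftmost entry strictly greater than the inserted value down to the next row. The recording tableau Q records, in position (i, j), the step at which that cell was added to P.
  Insert 6 (step 1): P = [6];  Q = [1]
  Insert 7 (step 2): P = [6, 7];  Q = [1, 2]
  Insert 4 (step 3): P = [4, 7] / [6];  Q = [1, 2] / [3]
  Insert 3 (step 4): P = [3, 7] / [4] / [6];  Q = [1, 2] / [3] / [4]
  Insert 1 (step 5): P = [1, 7] / [3] / [4] / [6];  Q = [1, 2] / [3] / [4] / [5]
  Insert 5 (step 6): P = [1, 5] / [3, 7] / [4] / [6];  Q = [1, 2] / [3, 6] / [4] / [5]
  Insert 2 (step 7): P = [1, 2] / [3, 5] / [4, 7] / [6];  Q = [1, 2] / [3, 6] / [4, 7] / [5]
Final shape: (2, 2, 2, 1).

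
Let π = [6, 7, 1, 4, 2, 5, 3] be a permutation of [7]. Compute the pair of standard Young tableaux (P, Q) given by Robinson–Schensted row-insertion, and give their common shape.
P = [1, 2, 3] / [4, 5] / [6, 7];  Q = [1, 2, 6] / [3, 4] / [5, 7];  common shape = (3, 2, 2)

Row-insert the values π_1, π_2, … into P one at a time, bumping the leftmost entry strictly greater than the inserted value down to the next row. The recording tableau Q records, in position (i, j), the step at which that cell was added to P.
  Insert 6 (step 1): P = [6];  Q = [1]
  Insert 7 (step 2): P = [6, 7];  Q = [1, 2]
  Insert 1 (step 3): P = [1, 7] / [6];  Q = [1, 2] / [3]
  Insert 4 (step 4): P = [1, 4] / [6, 7];  Q = [1, 2] / [3, 4]
  Insert 2 (step 5): P = [1, 2] / [4, 7] / [6];  Q = [1, 2] / [3, 4] / [5]
  Insert 5 (step 6): P = [1, 2, 5] / [4, 7] / [6];  Q = [1, 2, 6] / [3, 4] / [5]
  Insert 3 (step 7): P = [1, 2, 3] / [4, 5] / [6, 7];  Q = [1, 2, 6] / [3, 4] / [5, 7]
Final shape: (3, 2, 2).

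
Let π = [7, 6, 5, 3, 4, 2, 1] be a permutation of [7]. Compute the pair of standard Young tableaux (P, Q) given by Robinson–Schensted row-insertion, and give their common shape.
P = [1, 4] / [2] / [3] / [5] / [6] / [7];  Q = [1, 5] / [2] / [3] / [4] / [6] / [7];  common shape = (2, 1, 1, 1, 1, 1)

Row-insert the values π_1, π_2, … into P one at a time, bumping the leftmost entry strictly greater than the inserted value down to the next row. The recording tableau Q records, in position (i, j), the step at which that cell was added to P.
  Insert 7 (step 1): P = [7];  Q = [1]
  Insert 6 (step 2): P = [6] / [7];  Q = [1] / [2]
  Insert 5 (step 3): P = [5] / [6] / [7];  Q = [1] / [2] / [3]
  Insert 3 (step 4): P = [3] / [5] / [6] / [7];  Q = [1] / [2] / [3] / [4]
  Insert 4 (step 5): P = [3, 4] / [5] / [6] / [7];  Q = [1, 5] / [2] / [3] / [4]
  Insert 2 (step 6): P = [2, 4] / [3] / [5] / [6] / [7];  Q = [1, 5] / [2] / [3] / [4] / [6]
  Insert 1 (step 7): P = [1, 4] / [2] / [3] / [5] / [6] / [7];  Q = [1, 5] / [2] / [3] / [4] / [6] / [7]
Final shape: (2, 1, 1, 1, 1, 1).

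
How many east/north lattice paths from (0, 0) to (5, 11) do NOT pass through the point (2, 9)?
Number of paths = 3818

Total paths from (0, 0) to (5, 11): C(16, 5) = 4368. Paths through (2, 9): (paths (0, 0) → (2, 9)) × (paths (2, 9) → (5, 11)) = C(11, 2) · C(5, 3) = 55 · 10 = 550. Avoidance count = 4368 − 550 = 3818.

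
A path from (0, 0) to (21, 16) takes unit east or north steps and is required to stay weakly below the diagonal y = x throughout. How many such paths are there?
Number of paths = 3511574910

By the reflection principle (André's argument), the number of monotone paths to (21, 16) with n ≤ m that never go above y = x is C(37, 21) − C(37, 22) = 12875774670 − 9364199760 = 3511574910.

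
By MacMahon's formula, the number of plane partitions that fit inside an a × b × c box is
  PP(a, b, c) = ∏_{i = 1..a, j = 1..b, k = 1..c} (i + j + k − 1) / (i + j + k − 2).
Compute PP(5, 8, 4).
PP(5, 8, 4) = 4789851066

Evaluate the triple product over i = 1..5, j = 1..8, k = 1..4. The factors are (2/1) · (3/2) · (4/3) · (5/4) · (3/2) · (4/3) · (5/4) · (6/5) · … (160 factors total). The numerators and denominators telescope so the product is an integer; carrying out the multiplication exactly gives PP(5, 8, 4) = 4789851066.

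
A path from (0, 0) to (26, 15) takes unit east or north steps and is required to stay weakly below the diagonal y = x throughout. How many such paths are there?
Number of paths = 28192122176

By the reflection principle (André's argument), the number of monotone paths to (26, 15) with n ≤ m that never go above y = x is C(41, 26) − C(41, 27) = 63432274896 − 35240152720 = 28192122176.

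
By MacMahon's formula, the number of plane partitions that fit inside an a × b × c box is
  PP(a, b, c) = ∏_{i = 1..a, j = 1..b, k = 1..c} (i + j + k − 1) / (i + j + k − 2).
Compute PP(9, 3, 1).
PP(9, 3, 1) = 220

Evaluate the triple product over i = 1..9, j = 1..3, k = 1..1. The factors are (2/1) · (3/2) · (4/3) · (3/2) · (4/3) · (5/4) · (4/3) · (5/4) · … (27 factors total). The numerators and denominators telescope so the product is an integer; carrying out the multiplication exactly gives PP(9, 3, 1) = 220.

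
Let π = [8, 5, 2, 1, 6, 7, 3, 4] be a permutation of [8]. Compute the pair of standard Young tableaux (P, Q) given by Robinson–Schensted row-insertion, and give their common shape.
P = [1, 3, 4] / [2, 6, 7] / [5] / [8];  Q = [1, 5, 6] / [2, 7, 8] / [3] / [4];  common shape = (3, 3, 1, 1)

Row-insert the values π_1, π_2, … into P one at a time, bumping the leftmost entry strictly greater than the inserted value down to the next row. The recording tableau Q records, in position (i, j), the step at which that cell was added to P.
  Insert 8 (step 1): P = [8];  Q = [1]
  Insert 5 (step 2): P = [5] / [8];  Q = [1] / [2]
  Insert 2 (step 3): P = [2] / [5] / [8];  Q = [1] / [2] / [3]
  Insert 1 (step 4): P = [1] / [2] / [5] / [8];  Q = [1] / [2] / [3] / [4]
  Insert 6 (step 5): P = [1, 6] / [2] / [5] / [8];  Q = [1, 5] / [2] / [3] / [4]
  Insert 7 (step 6): P = [1, 6, 7] / [2] / [5] / [8];  Q = [1, 5, 6] / [2] / [3] / [4]
  Insert 3 (step 7): P = [1, 3, 7] / [2, 6] / [5] / [8];  Q = [1, 5, 6] / [2, 7] / [3] / [4]
  Insert 4 (step 8): P = [1, 3, 4] / [2, 6, 7] / [5] / [8];  Q = [1, 5, 6] / [2, 7, 8] / [3] / [4]
Final shape: (3, 3, 1, 1).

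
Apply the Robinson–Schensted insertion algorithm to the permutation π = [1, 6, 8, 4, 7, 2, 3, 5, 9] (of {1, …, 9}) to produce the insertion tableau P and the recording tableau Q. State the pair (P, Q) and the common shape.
P = [1, 2, 3, 5, 9] / [4, 7] / [6, 8];  Q = [1, 2, 3, 8, 9] / [4, 5] / [6, 7];  common shape = (5, 2, 2)

Row-insert the values π_1, π_2, … into P one at a time, bumping the leftmost entry strictly greater than the inserted value down to the next row. The recording tableau Q records, in position (i, j), the step at which that cell was added to P.
  Insert 1 (step 1): P = [1];  Q = [1]
  Insert 6 (step 2): P = [1, 6];  Q = [1, 2]
  Insert 8 (step 3): P = [1, 6, 8];  Q = [1, 2, 3]
  Insert 4 (step 4): P = [1, 4, 8] / [6];  Q = [1, 2, 3] / [4]
  Insert 7 (step 5): P = [1, 4, 7] / [6, 8];  Q = [1, 2, 3] / [4, 5]
  Insert 2 (step 6): P = [1, 2, 7] / [4, 8] / [6];  Q = [1, 2, 3] / [4, 5] / [6]
  Insert 3 (step 7): P = [1, 2, 3] / [4, 7] / [6, 8];  Q = [1, 2, 3] / [4, 5] / [6, 7]
  Insert 5 (step 8): P = [1, 2, 3, 5] / [4, 7] / [6, 8];  Q = [1, 2, 3, 8] / [4, 5] / [6, 7]
  Insert 9 (step 9): P = [1, 2, 3, 5, 9] / [4, 7] / [6, 8];  Q = [1, 2, 3, 8, 9] / [4, 5] / [6, 7]
Final shape: (5, 2, 2).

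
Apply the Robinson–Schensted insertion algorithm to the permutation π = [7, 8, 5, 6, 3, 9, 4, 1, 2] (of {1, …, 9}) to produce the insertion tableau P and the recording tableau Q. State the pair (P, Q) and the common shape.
P = [1, 2, 9] / [3, 4] / [5, 6] / [7, 8];  Q = [1, 2, 6] / [3, 4] / [5, 7] / [8, 9];  common shape = (3, 2, 2, 2)

Row-insert the values π_1, π_2, … into P one at a time, bumping the leftmost entry strictly greater than the inserted value down to the next row. The recording tableau Q records, in position (i, j), the step at which that cell was added to P.
  Insert 7 (step 1): P = [7];  Q = [1]
  Insert 8 (step 2): P = [7, 8];  Q = [1, 2]
  Insert 5 (step 3): P = [5, 8] / [7];  Q = [1, 2] / [3]
  Insert 6 (step 4): P = [5, 6] / [7, 8];  Q = [1, 2] / [3, 4]
  Insert 3 (step 5): P = [3, 6] / [5, 8] / [7];  Q = [1, 2] / [3, 4] / [5]
  Insert 9 (step 6): P = [3, 6, 9] / [5, 8] / [7];  Q = [1, 2, 6] / [3, 4] / [5]
  Insert 4 (step 7): P = [3, 4, 9] / [5, 6] / [7, 8];  Q = [1, 2, 6] / [3, 4] / [5, 7]
  Insert 1 (step 8): P = [1, 4, 9] / [3, 6] / [5, 8] / [7];  Q = [1, 2, 6] / [3, 4] / [5, 7] / [8]
  Insert 2 (step 9): P = [1, 2, 9] / [3, 4] / [5, 6] / [7, 8];  Q = [1, 2, 6] / [3, 4] / [5, 7] / [8, 9]
Final shape: (3, 2, 2, 2).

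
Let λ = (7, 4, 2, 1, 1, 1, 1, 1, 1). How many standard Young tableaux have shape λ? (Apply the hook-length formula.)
# SYT of shape (7, 4, 2, 1, 1, 1, 1, 1, 1) = 11110554

Hook-length formula: f^λ = n! / Π hook(c), product over all cells c of the Young diagram. For λ = (7, 4, 2, 1, 1, 1, 1, 1, 1), n = 19 boxes. Hook lengths by row (left-to-right, top-to-bottom): [15, 8, 6, 5, 3, 2, 1]; [11, 4, 2, 1]; [8, 1]; [6]; [5]; [4]; [3]; [2]; [1]. Product of hooks = 10948608000. So f^λ = 19! / 10948608000 = 121645100408832000 / 10948608000 = 11110554.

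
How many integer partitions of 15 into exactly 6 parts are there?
p(15, 6 parts) = 26

Partitions of n into exactly k parts ↔ partitions of n − k into at most k parts (subtract 1 from each part). For n = 15, k = 6, the partitions are: 10+1+1+1+1+1, 9+2+1+1+1+1, 8+3+1+1+1+1, 8+2+2+1+1+1, 7+4+1+1+1+1, 7+3+2+1+1+1, 7+2+2+2+1+1, 6+5+1+1+1+1, 6+4+2+1+1+1, 6+3+3+1+1+1, 6+3+2+2+1+1, 6+2+2+2+2+1, 5+5+2+1+1+1, 5+4+3+1+1+1, 5+4+2+2+1+1, 5+3+3+2+1+1, 5+3+2+2+2+1, 5+2+2+2+2+2, 4+4+4+1+1+1, 4+4+3+2+1+1, 4+4+2+2+2+1, 4+3+3+3+1+1, 4+3+3+2+2+1, 4+3+2+2+2+2, 3+3+3+3+2+1, 3+3+3+2+2+2. Count = 26.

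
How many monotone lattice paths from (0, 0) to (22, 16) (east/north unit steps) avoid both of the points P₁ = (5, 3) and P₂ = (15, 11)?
Number of paths = 11355058926

Inclusion–exclusion. Total paths: C(38, 22) = 22239974430. Through P₁: C(8, 5)·C(30, 17) = 6706551600. Through P₂: C(26, 15)·C(12, 7) = 6119118720. Since P₁ is strictly southwest of P₂, a monotone path through both must visit P₁ then P₂; paths through both = C(8, 5)·C(18, 10)·C(12, 7) = 1940754816. Avoid both = 22239974430 − 6706551600 − 6119118720 + 1940754816 = 11355058926.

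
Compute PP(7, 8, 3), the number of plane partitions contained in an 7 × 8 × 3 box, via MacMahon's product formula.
PP(7, 8, 3) = 4971151900

Evaluate the triple product over i = 1..7, j = 1..8, k = 1..3. The factors are (2/1) · (3/2) · (4/3) · (3/2) · (4/3) · (5/4) · (4/3) · (5/4) · … (168 factors total). The numerators and denominators telescope so the product is an integer; carrying out the multiplication exactly gives PP(7, 8, 3) = 4971151900.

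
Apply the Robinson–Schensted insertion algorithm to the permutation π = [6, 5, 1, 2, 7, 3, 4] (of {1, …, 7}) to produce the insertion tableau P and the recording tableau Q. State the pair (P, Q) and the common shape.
P = [1, 2, 3, 4] / [5, 7] / [6];  Q = [1, 4, 5, 7] / [2, 6] / [3];  common shape = (4, 2, 1)

Row-insert the values π_1, π_2, … into P one at a time, bumping the leftmost entry strictly greater than the inserted value down to the next row. The recording tableau Q records, in position (i, j), the step at which that cell was added to P.
  Insert 6 (step 1): P = [6];  Q = [1]
  Insert 5 (step 2): P = [5] / [6];  Q = [1] / [2]
  Insert 1 (step 3): P = [1] / [5] / [6];  Q = [1] / [2] / [3]
  Insert 2 (step 4): P = [1, 2] / [5] / [6];  Q = [1, 4] / [2] / [3]
  Insert 7 (step 5): P = [1, 2, 7] / [5] / [6];  Q = [1, 4, 5] / [2] / [3]
  Insert 3 (step 6): P = [1, 2, 3] / [5, 7] / [6];  Q = [1, 4, 5] / [2, 6] / [3]
  Insert 4 (step 7): P = [1, 2, 3, 4] / [5, 7] / [6];  Q = [1, 4, 5, 7] / [2, 6] / [3]
Final shape: (4, 2, 1).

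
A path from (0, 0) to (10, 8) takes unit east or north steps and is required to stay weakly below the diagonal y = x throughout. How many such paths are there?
Number of paths = 11934

By the reflection principle (André's argument), the number of monotone paths to (10, 8) with n ≤ m that never go above y = x is C(18, 10) − C(18, 11) = 43758 − 31824 = 11934.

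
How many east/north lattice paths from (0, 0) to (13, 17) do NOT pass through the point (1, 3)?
Number of paths = 81129050

Total paths from (0, 0) to (13, 17): C(30, 13) = 119759850. Paths through (1, 3): (paths (0, 0) → (1, 3)) × (paths (1, 3) → (13, 17)) = C(4, 1) · C(26, 12) = 4 · 9657700 = 38630800. Avoidance count = 119759850 − 38630800 = 81129050.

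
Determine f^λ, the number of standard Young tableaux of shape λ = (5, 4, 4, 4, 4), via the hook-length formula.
# SYT of shape (5, 4, 4, 4, 4) = 19399380

Hook-length formula: f^λ = n! / Π hook(c), product over all cells c of the Young diagram. For λ = (5, 4, 4, 4, 4), n = 21 boxes. Hook lengths by row (left-to-right, top-to-bottom): [9, 8, 7, 6, 1]; [7, 6, 5, 4]; [6, 5, 4, 3]; [5, 4, 3, 2]; [4, 3, 2, 1]. Product of hooks = 2633637888000. So f^λ = 21! / 2633637888000 = 51090942171709440000 / 2633637888000 = 19399380.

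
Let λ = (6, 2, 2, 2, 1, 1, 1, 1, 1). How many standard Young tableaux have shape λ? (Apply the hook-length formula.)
# SYT of shape (6, 2, 2, 2, 1, 1, 1, 1, 1) = 364650

Hook-length formula: f^λ = n! / Π hook(c), product over all cells c of the Young diagram. For λ = (6, 2, 2, 2, 1, 1, 1, 1, 1), n = 17 boxes. Hook lengths by row (left-to-right, top-to-bottom): [14, 8, 4, 3, 2, 1]; [9, 3]; [8, 2]; [7, 1]; [5]; [4]; [3]; [2]; [1]. Product of hooks = 975421440. So f^λ = 17! / 975421440 = 355687428096000 / 975421440 = 364650.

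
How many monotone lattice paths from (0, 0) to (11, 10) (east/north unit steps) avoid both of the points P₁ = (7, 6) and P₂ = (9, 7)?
Number of paths = 169676

Inclusion–exclusion. Total paths: C(21, 11) = 352716. Through P₁: C(13, 7)·C(8, 4) = 120120. Through P₂: C(16, 9)·C(5, 2) = 114400. Since P₁ is strictly southwest of P₂, a monotone path through both must visit P₁ then P₂; paths through both = C(13, 7)·C(3, 2)·C(5, 2) = 51480. Avoid both = 352716 − 120120 − 114400 + 51480 = 169676.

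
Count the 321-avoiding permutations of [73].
C_73 = 79463489365077377841208237632349268884500

These 321-avoiding permutations are counted by the Catalan number C_n = (1/(n + 1)) · C(2n, n). For n = 73: C_73 = (1/74) · C(146, 73) = 5880298213015725960249409584793845897453000/74 = 79463489365077377841208237632349268884500.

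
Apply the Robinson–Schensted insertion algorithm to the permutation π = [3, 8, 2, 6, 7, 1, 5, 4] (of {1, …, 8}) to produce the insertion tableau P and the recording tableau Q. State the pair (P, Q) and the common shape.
P = [1, 4, 7] / [2, 5] / [3, 6] / [8];  Q = [1, 2, 5] / [3, 4] / [6, 7] / [8];  common shape = (3, 2, 2, 1)

Row-insert the values π_1, π_2, … into P one at a time, bumping the leftmost entry strictly greater than the inserted value down to the next row. The recording tableau Q records, in position (i, j), the step at which that cell was added to P.
  Insert 3 (step 1): P = [3];  Q = [1]
  Insert 8 (step 2): P = [3, 8];  Q = [1, 2]
  Insert 2 (step 3): P = [2, 8] / [3];  Q = [1, 2] / [3]
  Insert 6 (step 4): P = [2, 6] / [3, 8];  Q = [1, 2] / [3, 4]
  Insert 7 (step 5): P = [2, 6, 7] / [3, 8];  Q = [1, 2, 5] / [3, 4]
  Insert 1 (step 6): P = [1, 6, 7] / [2, 8] / [3];  Q = [1, 2, 5] / [3, 4] / [6]
  Insert 5 (step 7): P = [1, 5, 7] / [2, 6] / [3, 8];  Q = [1, 2, 5] / [3, 4] / [6, 7]
  Insert 4 (step 8): P = [1, 4, 7] / [2, 5] / [3, 6] / [8];  Q = [1, 2, 5] / [3, 4] / [6, 7] / [8]
Final shape: (3, 2, 2, 1).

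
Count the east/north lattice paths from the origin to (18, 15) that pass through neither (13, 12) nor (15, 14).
Number of paths = 560513680

Inclusion–exclusion. Total paths: C(33, 18) = 1037158320. Through P₁: C(25, 13)·C(8, 5) = 291216800. Through P₂: C(29, 15)·C(4, 3) = 310235040. Since P₁ is strictly southwest of P₂, a monotone path through both must visit P₁ then P₂; paths through both = C(25, 13)·C(4, 2)·C(4, 3) = 124807200. Avoid both = 1037158320 − 291216800 − 310235040 + 124807200 = 560513680.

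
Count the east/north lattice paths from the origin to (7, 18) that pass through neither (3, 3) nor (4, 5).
Number of paths = 366220

Inclusion–exclusion. Total paths: C(25, 7) = 480700. Through P₁: C(6, 3)·C(19, 4) = 77520. Through P₂: C(9, 4)·C(16, 3) = 70560. Since P₁ is strictly southwest of P₂, a monotone path through both must visit P₁ then P₂; paths through both = C(6, 3)·C(3, 1)·C(16, 3) = 33600. Avoid both = 480700 − 77520 − 70560 + 33600 = 366220.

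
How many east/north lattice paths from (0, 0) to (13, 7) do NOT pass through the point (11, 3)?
Number of paths = 72060

Total paths from (0, 0) to (13, 7): C(20, 13) = 77520. Paths through (11, 3): (paths (0, 0) → (11, 3)) × (paths (11, 3) → (13, 7)) = C(14, 11) · C(6, 2) = 364 · 15 = 5460. Avoidance count = 77520 − 5460 = 72060.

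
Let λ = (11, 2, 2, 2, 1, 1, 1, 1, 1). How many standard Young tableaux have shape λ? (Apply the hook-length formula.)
# SYT of shape (11, 2, 2, 2, 1, 1, 1, 1, 1) = 34557600

Hook-length formula: f^λ = n! / Π hook(c), product over all cells c of the Young diagram. For λ = (11, 2, 2, 2, 1, 1, 1, 1, 1), n = 22 boxes. Hook lengths by row (left-to-right, top-to-bottom): [19, 13, 9, 8, 7, 6, 5, 4, 3, 2, 1]; [9, 3]; [8, 2]; [7, 1]; [5]; [4]; [3]; [2]; [1]. Product of hooks = 32525427916800. So f^λ = 22! / 32525427916800 = 1124000727777607680000 / 32525427916800 = 34557600.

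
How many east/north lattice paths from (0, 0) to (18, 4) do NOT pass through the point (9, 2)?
Number of paths = 4290

Total paths from (0, 0) to (18, 4): C(22, 18) = 7315. Paths through (9, 2): (paths (0, 0) → (9, 2)) × (paths (9, 2) → (18, 4)) = C(11, 9) · C(11, 9) = 55 · 55 = 3025. Avoidance count = 7315 − 3025 = 4290.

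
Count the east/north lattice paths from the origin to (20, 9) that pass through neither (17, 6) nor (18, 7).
Number of paths = 6323229

Inclusion–exclusion. Total paths: C(29, 20) = 10015005. Through P₁: C(23, 17)·C(6, 3) = 2018940. Through P₂: C(25, 18)·C(4, 2) = 2884200. Since P₁ is strictly southwest of P₂, a monotone path through both must visit P₁ then P₂; paths through both = C(23, 17)·C(2, 1)·C(4, 2) = 1211364. Avoid both = 10015005 − 2018940 − 2884200 + 1211364 = 6323229.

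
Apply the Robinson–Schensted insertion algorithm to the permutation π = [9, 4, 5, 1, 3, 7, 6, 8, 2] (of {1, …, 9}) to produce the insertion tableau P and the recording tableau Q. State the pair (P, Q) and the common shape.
P = [1, 2, 6, 8] / [3, 5, 7] / [4] / [9];  Q = [1, 3, 6, 8] / [2, 5, 7] / [4] / [9];  common shape = (4, 3, 1, 1)

Row-insert the values π_1, π_2, … into P one at a time, bumping the leftmost entry strictly greater than the inserted value down to the next row. The recording tableau Q records, in position (i, j), the step at which that cell was added to P.
  Insert 9 (step 1): P = [9];  Q = [1]
  Insert 4 (step 2): P = [4] / [9];  Q = [1] / [2]
  Insert 5 (step 3): P = [4, 5] / [9];  Q = [1, 3] / [2]
  Insert 1 (step 4): P = [1, 5] / [4] / [9];  Q = [1, 3] / [2] / [4]
  Insert 3 (step 5): P = [1, 3] / [4, 5] / [9];  Q = [1, 3] / [2, 5] / [4]
  Insert 7 (step 6): P = [1, 3, 7] / [4, 5] / [9];  Q = [1, 3, 6] / [2, 5] / [4]
  Insert 6 (step 7): P = [1, 3, 6] / [4, 5, 7] / [9];  Q = [1, 3, 6] / [2, 5, 7] / [4]
  Insert 8 (step 8): P = [1, 3, 6, 8] / [4, 5, 7] / [9];  Q = [1, 3, 6, 8] / [2, 5, 7] / [4]
  Insert 2 (step 9): P = [1, 2, 6, 8] / [3, 5, 7] / [4] / [9];  Q = [1, 3, 6, 8] / [2, 5, 7] / [4] / [9]
Final shape: (4, 3, 1, 1).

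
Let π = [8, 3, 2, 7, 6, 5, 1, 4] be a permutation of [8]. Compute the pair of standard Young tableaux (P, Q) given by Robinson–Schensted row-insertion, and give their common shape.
P = [1, 4] / [2, 5] / [3, 6] / [7] / [8];  Q = [1, 4] / [2, 5] / [3, 8] / [6] / [7];  common shape = (2, 2, 2, 1, 1)

Row-insert the values π_1, π_2, … into P one at a time, bumping the leftmost entry strictly greater than the inserted value down to the next row. The recording tableau Q records, in position (i, j), the step at which that cell was added to P.
  Insert 8 (step 1): P = [8];  Q = [1]
  Insert 3 (step 2): P = [3] / [8];  Q = [1] / [2]
  Insert 2 (step 3): P = [2] / [3] / [8];  Q = [1] / [2] / [3]
  Insert 7 (step 4): P = [2, 7] / [3] / [8];  Q = [1, 4] / [2] / [3]
  Insert 6 (step 5): P = [2, 6] / [3, 7] / [8];  Q = [1, 4] / [2, 5] / [3]
  Insert 5 (step 6): P = [2, 5] / [3, 6] / [7] / [8];  Q = [1, 4] / [2, 5] / [3] / [6]
  Insert 1 (step 7): P = [1, 5] / [2, 6] / [3] / [7] / [8];  Q = [1, 4] / [2, 5] / [3] / [6] / [7]
  Insert 4 (step 8): P = [1, 4] / [2, 5] / [3, 6] / [7] / [8];  Q = [1, 4] / [2, 5] / [3, 8] / [6] / [7]
Final shape: (2, 2, 2, 1, 1).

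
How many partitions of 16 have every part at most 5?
p(16, parts ≤ 5) = 101

Partitions of 16 with all parts ≤ 5: 5+5+5+1, 5+5+4+2, 5+5+4+1+1, 5+5+3+3, 5+5+3+2+1, 5+5+3+1+1+1, 5+5+2+2+2, 5+5+2+2+1+1, 5+5+2+1+1+1+1, 5+5+1+1+1+1+1+1, 5+4+4+3, 5+4+4+2+1, 5+4+4+1+1+1, 5+4+3+3+1, 5+4+3+2+2, 5+4+3+2+1+1, 5+4+3+1+1+1+1, 5+4+2+2+2+1, 5+4+2+2+1+1+1, 5+4+2+1+1+1+1+1, 5+4+1+1+1+1+1+1+1, 5+3+3+3+2, 5+3+3+3+1+1, 5+3+3+2+2+1, 5+3+3+2+1+1+1, 5+3+3+1+1+1+1+1, 5+3+2+2+2+2, 5+3+2+2+2+1+1, 5+3+2+2+1+1+1+1, 5+3+2+1+1+1+1+1+1, … (101 total). Count = 101.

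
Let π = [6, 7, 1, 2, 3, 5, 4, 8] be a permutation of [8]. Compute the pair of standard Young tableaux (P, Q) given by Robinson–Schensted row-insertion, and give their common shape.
P = [1, 2, 3, 4, 8] / [5, 7] / [6];  Q = [1, 2, 5, 6, 8] / [3, 4] / [7];  common shape = (5, 2, 1)

Row-insert the values π_1, π_2, … into P one at a time, bumping the leftmost entry strictly greater than the inserted value down to the next row. The recording tableau Q records, in position (i, j), the step at which that cell was added to P.
  Insert 6 (step 1): P = [6];  Q = [1]
  Insert 7 (step 2): P = [6, 7];  Q = [1, 2]
  Insert 1 (step 3): P = [1, 7] / [6];  Q = [1, 2] / [3]
  Insert 2 (step 4): P = [1, 2] / [6, 7];  Q = [1, 2] / [3, 4]
  Insert 3 (step 5): P = [1, 2, 3] / [6, 7];  Q = [1, 2, 5] / [3, 4]
  Insert 5 (step 6): P = [1, 2, 3, 5] / [6, 7];  Q = [1, 2, 5, 6] / [3, 4]
  Insert 4 (step 7): P = [1, 2, 3, 4] / [5, 7] / [6];  Q = [1, 2, 5, 6] / [3, 4] / [7]
  Insert 8 (step 8): P = [1, 2, 3, 4, 8] / [5, 7] / [6];  Q = [1, 2, 5, 6, 8] / [3, 4] / [7]
Final shape: (5, 2, 1).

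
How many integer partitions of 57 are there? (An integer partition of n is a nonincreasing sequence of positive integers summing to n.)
p(57) = 614154

Compute p(n) via the recurrence p(n, m) = p(n, m−1) + p(n−m, m), where p(n, m) counts partitions of n with all parts ≤ m and p(n) = p(n, n). The base cases are p(0, m) = 1 and p(n, 0) = 0 for n > 0. Filling the table yields p(57) = 614154. (Euler's pentagonal recurrence is an alternative.)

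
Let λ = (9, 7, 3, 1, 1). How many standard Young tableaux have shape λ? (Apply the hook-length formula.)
# SYT of shape (9, 7, 3, 1, 1) = 128931264

Hook-length formula: f^λ = n! / Π hook(c), product over all cells c of the Young diagram. For λ = (9, 7, 3, 1, 1), n = 21 boxes. Hook lengths by row (left-to-right, top-to-bottom): [13, 10, 9, 7, 6, 5, 4, 2, 1]; [10, 7, 6, 4, 3, 2, 1]; [5, 2, 1]; [2]; [1]. Product of hooks = 396264960000. So f^λ = 21! / 396264960000 = 51090942171709440000 / 396264960000 = 128931264.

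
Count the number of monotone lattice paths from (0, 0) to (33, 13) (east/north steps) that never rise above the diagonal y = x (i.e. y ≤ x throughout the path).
Number of paths = 62855613135

By the reflection principle (André's argument), the number of monotone paths to (33, 13) with n ≤ m that never go above y = x is C(46, 33) − C(46, 34) = 101766230790 − 38910617655 = 62855613135.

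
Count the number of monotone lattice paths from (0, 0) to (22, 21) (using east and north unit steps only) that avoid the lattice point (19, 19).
Number of paths = 698596843860

Total paths from (0, 0) to (22, 21): C(43, 22) = 1052049481860. Paths through (19, 19): (paths (0, 0) → (19, 19)) × (paths (19, 19) → (22, 21)) = C(38, 19) · C(5, 3) = 35345263800 · 10 = 353452638000. Avoidance count = 1052049481860 − 353452638000 = 698596843860.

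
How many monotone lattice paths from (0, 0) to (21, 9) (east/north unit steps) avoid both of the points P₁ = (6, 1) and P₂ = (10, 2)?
Number of paths = 9888408

Inclusion–exclusion. Total paths: C(30, 21) = 14307150. Through P₁: C(7, 6)·C(23, 15) = 3432198. Through P₂: C(12, 10)·C(18, 11) = 2100384. Since P₁ is strictly southwest of P₂, a monotone path through both must visit P₁ then P₂; paths through both = C(7, 6)·C(5, 4)·C(18, 11) = 1113840. Avoid both = 14307150 − 3432198 − 2100384 + 1113840 = 9888408.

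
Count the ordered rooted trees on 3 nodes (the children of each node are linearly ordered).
C_2 = 2

These ordered rooted trees are counted by the Catalan number C_n = (1/(n + 1)) · C(2n, n). For n = 2: C_2 = (1/3) · C(4, 2) = 6/3 = 2.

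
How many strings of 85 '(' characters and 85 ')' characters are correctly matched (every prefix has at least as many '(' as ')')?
C_85 = 1063353702922273835973036658043476458723103404520

These balanced parentheses are counted by the Catalan number C_n = (1/(n + 1)) · C(2n, n). For n = 85: C_85 = (1/86) · C(170, 85) = 91448418451315549893681152591738975450186892788720/86 = 1063353702922273835973036658043476458723103404520.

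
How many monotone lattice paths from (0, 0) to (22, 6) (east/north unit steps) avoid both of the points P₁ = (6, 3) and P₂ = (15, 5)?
Number of paths = 208272

Inclusion–exclusion. Total paths: C(28, 22) = 376740. Through P₁: C(9, 6)·C(19, 16) = 81396. Through P₂: C(20, 15)·C(8, 7) = 124032. Since P₁ is strictly southwest of P₂, a monotone path through both must visit P₁ then P₂; paths through both = C(9, 6)·C(11, 9)·C(8, 7) = 36960. Avoid both = 376740 − 81396 − 124032 + 36960 = 208272.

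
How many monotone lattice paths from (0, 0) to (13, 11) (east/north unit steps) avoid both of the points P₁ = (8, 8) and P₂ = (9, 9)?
Number of paths = 1432224

Inclusion–exclusion. Total paths: C(24, 13) = 2496144. Through P₁: C(16, 8)·C(8, 5) = 720720. Through P₂: C(18, 9)·C(6, 4) = 729300. Since P₁ is strictly southwest of P₂, a monotone path through both must visit P₁ then P₂; paths through both = C(16, 8)·C(2, 1)·C(6, 4) = 386100. Avoid both = 2496144 − 720720 − 729300 + 386100 = 1432224.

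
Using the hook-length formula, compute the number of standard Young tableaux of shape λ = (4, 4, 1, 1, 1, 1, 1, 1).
# SYT of shape (4, 4, 1, 1, 1, 1, 1, 1) = 7644

Hook-length formula: f^λ = n! / Π hook(c), product over all cells c of the Young diagram. For λ = (4, 4, 1, 1, 1, 1, 1, 1), n = 14 boxes. Hook lengths by row (left-to-right, top-to-bottom): [11, 4, 3, 2]; [10, 3, 2, 1]; [6]; [5]; [4]; [3]; [2]; [1]. Product of hooks = 11404800. So f^λ = 14! / 11404800 = 87178291200 / 11404800 = 7644.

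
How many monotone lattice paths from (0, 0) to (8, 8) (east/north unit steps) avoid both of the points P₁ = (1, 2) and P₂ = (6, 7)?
Number of paths = 4842

Inclusion–exclusion. Total paths: C(16, 8) = 12870. Through P₁: C(3, 1)·C(13, 7) = 5148. Through P₂: C(13, 6)·C(3, 2) = 5148. Since P₁ is strictly southwest of P₂, a monotone path through both must visit P₁ then P₂; paths through both = C(3, 1)·C(10, 5)·C(3, 2) = 2268. Avoid both = 12870 − 5148 − 5148 + 2268 = 4842.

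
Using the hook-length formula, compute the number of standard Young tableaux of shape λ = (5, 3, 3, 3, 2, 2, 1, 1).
# SYT of shape (5, 3, 3, 3, 2, 2, 1, 1) = 64664600

Hook-length formula: f^λ = n! / Π hook(c), product over all cells c of the Young diagram. For λ = (5, 3, 3, 3, 2, 2, 1, 1), n = 20 boxes. Hook lengths by row (left-to-right, top-to-bottom): [12, 9, 6, 2, 1]; [9, 6, 3]; [8, 5, 2]; [7, 4, 1]; [5, 2]; [4, 1]; [2]; [1]. Product of hooks = 37623398400. So f^λ = 20! / 37623398400 = 2432902008176640000 / 37623398400 = 64664600.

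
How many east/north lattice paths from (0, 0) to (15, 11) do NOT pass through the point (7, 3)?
Number of paths = 6181760

Total paths from (0, 0) to (15, 11): C(26, 15) = 7726160. Paths through (7, 3): (paths (0, 0) → (7, 3)) × (paths (7, 3) → (15, 11)) = C(10, 7) · C(16, 8) = 120 · 12870 = 1544400. Avoidance count = 7726160 − 1544400 = 6181760.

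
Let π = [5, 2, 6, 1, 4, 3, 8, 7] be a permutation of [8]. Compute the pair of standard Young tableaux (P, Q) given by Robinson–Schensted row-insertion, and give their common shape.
P = [1, 3, 7] / [2, 4, 8] / [5, 6];  Q = [1, 3, 7] / [2, 5, 8] / [4, 6];  common shape = (3, 3, 2)

Row-insert the values π_1, π_2, … into P one at a time, bumping the leftmost entry strictly greater than the inserted value down to the next row. The recording tableau Q records, in position (i, j), the step at which that cell was added to P.
  Insert 5 (step 1): P = [5];  Q = [1]
  Insert 2 (step 2): P = [2] / [5];  Q = [1] / [2]
  Insert 6 (step 3): P = [2, 6] / [5];  Q = [1, 3] / [2]
  Insert 1 (step 4): P = [1, 6] / [2] / [5];  Q = [1, 3] / [2] / [4]
  Insert 4 (step 5): P = [1, 4] / [2, 6] / [5];  Q = [1, 3] / [2, 5] / [4]
  Insert 3 (step 6): P = [1, 3] / [2, 4] / [5, 6];  Q = [1, 3] / [2, 5] / [4, 6]
  Insert 8 (step 7): P = [1, 3, 8] / [2, 4] / [5, 6];  Q = [1, 3, 7] / [2, 5] / [4, 6]
  Insert 7 (step 8): P = [1, 3, 7] / [2, 4, 8] / [5, 6];  Q = [1, 3, 7] / [2, 5, 8] / [4, 6]
Final shape: (3, 3, 2).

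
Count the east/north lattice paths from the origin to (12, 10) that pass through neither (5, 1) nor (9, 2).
Number of paths = 573881

Inclusion–exclusion. Total paths: C(22, 12) = 646646. Through P₁: C(6, 5)·C(16, 7) = 68640. Through P₂: C(11, 9)·C(11, 3) = 9075. Since P₁ is strictly southwest of P₂, a monotone path through both must visit P₁ then P₂; paths through both = C(6, 5)·C(5, 4)·C(11, 3) = 4950. Avoid both = 646646 − 68640 − 9075 + 4950 = 573881.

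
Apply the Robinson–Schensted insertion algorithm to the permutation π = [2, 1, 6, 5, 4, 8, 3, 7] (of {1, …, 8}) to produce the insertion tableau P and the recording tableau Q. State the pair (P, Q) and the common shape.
P = [1, 3, 7] / [2, 4, 8] / [5] / [6];  Q = [1, 3, 6] / [2, 4, 8] / [5] / [7];  common shape = (3, 3, 1, 1)

Row-insert the values π_1, π_2, … into P one at a time, bumping the leftmost entry strictly greater than the inserted value down to the next row. The recording tableau Q records, in position (i, j), the step at which that cell was added to P.
  Insert 2 (step 1): P = [2];  Q = [1]
  Insert 1 (step 2): P = [1] / [2];  Q = [1] / [2]
  Insert 6 (step 3): P = [1, 6] / [2];  Q = [1, 3] / [2]
  Insert 5 (step 4): P = [1, 5] / [2, 6];  Q = [1, 3] / [2, 4]
  Insert 4 (step 5): P = [1, 4] / [2, 5] / [6];  Q = [1, 3] / [2, 4] / [5]
  Insert 8 (step 6): P = [1, 4, 8] / [2, 5] / [6];  Q = [1, 3, 6] / [2, 4] / [5]
  Insert 3 (step 7): P = [1, 3, 8] / [2, 4] / [5] / [6];  Q = [1, 3, 6] / [2, 4] / [5] / [7]
  Insert 7 (step 8): P = [1, 3, 7] / [2, 4, 8] / [5] / [6];  Q = [1, 3, 6] / [2, 4, 8] / [5] / [7]
Final shape: (3, 3, 1, 1).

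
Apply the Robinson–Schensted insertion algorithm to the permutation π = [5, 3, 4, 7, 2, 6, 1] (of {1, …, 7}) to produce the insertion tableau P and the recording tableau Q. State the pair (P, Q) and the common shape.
P = [1, 4, 6] / [2, 7] / [3] / [5];  Q = [1, 3, 4] / [2, 6] / [5] / [7];  common shape = (3, 2, 1, 1)

Row-insert the values π_1, π_2, … into P one at a time, bumping the leftmost entry strictly greater than the inserted value down to the next row. The recording tableau Q records, in position (i, j), the step at which that cell was added to P.
  Insert 5 (step 1): P = [5];  Q = [1]
  Insert 3 (step 2): P = [3] / [5];  Q = [1] / [2]
  Insert 4 (step 3): P = [3, 4] / [5];  Q = [1, 3] / [2]
  Insert 7 (step 4): P = [3, 4, 7] / [5];  Q = [1, 3, 4] / [2]
  Insert 2 (step 5): P = [2, 4, 7] / [3] / [5];  Q = [1, 3, 4] / [2] / [5]
  Insert 6 (step 6): P = [2, 4, 6] / [3, 7] / [5];  Q = [1, 3, 4] / [2, 6] / [5]
  Insert 1 (step 7): P = [1, 4, 6] / [2, 7] / [3] / [5];  Q = [1, 3, 4] / [2, 6] / [5] / [7]
Final shape: (3, 2, 1, 1).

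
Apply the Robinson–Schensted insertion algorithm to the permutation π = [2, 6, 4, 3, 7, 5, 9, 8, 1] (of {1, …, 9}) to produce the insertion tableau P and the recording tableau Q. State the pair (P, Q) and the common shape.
P = [1, 3, 5, 8] / [2, 7, 9] / [4] / [6];  Q = [1, 2, 5, 7] / [3, 6, 8] / [4] / [9];  common shape = (4, 3, 1, 1)

Row-insert the values π_1, π_2, … into P one at a time, bumping the leftmost entry strictly greater than the inserted value down to the next row. The recording tableau Q records, in position (i, j), the step at which that cell was added to P.
  Insert 2 (step 1): P = [2];  Q = [1]
  Insert 6 (step 2): P = [2, 6];  Q = [1, 2]
  Insert 4 (step 3): P = [2, 4] / [6];  Q = [1, 2] / [3]
  Insert 3 (step 4): P = [2, 3] / [4] / [6];  Q = [1, 2] / [3] / [4]
  Insert 7 (step 5): P = [2, 3, 7] / [4] / [6];  Q = [1, 2, 5] / [3] / [4]
  Insert 5 (step 6): P = [2, 3, 5] / [4, 7] / [6];  Q = [1, 2, 5] / [3, 6] / [4]
  Insert 9 (step 7): P = [2, 3, 5, 9] / [4, 7] / [6];  Q = [1, 2, 5, 7] / [3, 6] / [4]
  Insert 8 (step 8): P = [2, 3, 5, 8] / [4, 7, 9] / [6];  Q = [1, 2, 5, 7] / [3, 6, 8] / [4]
  Insert 1 (step 9): P = [1, 3, 5, 8] / [2, 7, 9] / [4] / [6];  Q = [1, 2, 5, 7] / [3, 6, 8] / [4] / [9]
Final shape: (4, 3, 1, 1).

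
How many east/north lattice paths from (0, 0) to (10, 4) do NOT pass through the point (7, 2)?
Number of paths = 641

Total paths from (0, 0) to (10, 4): C(14, 10) = 1001. Paths through (7, 2): (paths (0, 0) → (7, 2)) × (paths (7, 2) → (10, 4)) = C(9, 7) · C(5, 3) = 36 · 10 = 360. Avoidance count = 1001 − 360 = 641.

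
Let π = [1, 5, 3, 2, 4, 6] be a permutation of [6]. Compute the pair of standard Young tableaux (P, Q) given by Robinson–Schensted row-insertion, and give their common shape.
P = [1, 2, 4, 6] / [3] / [5];  Q = [1, 2, 5, 6] / [3] / [4];  common shape = (4, 1, 1)

Row-insert the values π_1, π_2, … into P one at a time, bumping the leftmost entry strictly greater than the inserted value down to the next row. The recording tableau Q records, in position (i, j), the step at which that cell was added to P.
  Insert 1 (step 1): P = [1];  Q = [1]
  Insert 5 (step 2): P = [1, 5];  Q = [1, 2]
  Insert 3 (step 3): P = [1, 3] / [5];  Q = [1, 2] / [3]
  Insert 2 (step 4): P = [1, 2] / [3] / [5];  Q = [1, 2] / [3] / [4]
  Insert 4 (step 5): P = [1, 2, 4] / [3] / [5];  Q = [1, 2, 5] / [3] / [4]
  Insert 6 (step 6): P = [1, 2, 4, 6] / [3] / [5];  Q = [1, 2, 5, 6] / [3] / [4]
Final shape: (4, 1, 1).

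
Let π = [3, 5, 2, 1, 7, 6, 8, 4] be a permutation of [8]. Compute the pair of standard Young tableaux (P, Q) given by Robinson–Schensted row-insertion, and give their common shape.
P = [1, 4, 6, 8] / [2, 5] / [3, 7];  Q = [1, 2, 5, 7] / [3, 6] / [4, 8];  common shape = (4, 2, 2)

Row-insert the values π_1, π_2, … into P one at a time, bumping the leftmost entry strictly greater than the inserted value down to the next row. The recording tableau Q records, in position (i, j), the step at which that cell was added to P.
  Insert 3 (step 1): P = [3];  Q = [1]
  Insert 5 (step 2): P = [3, 5];  Q = [1, 2]
  Insert 2 (step 3): P = [2, 5] / [3];  Q = [1, 2] / [3]
  Insert 1 (step 4): P = [1, 5] / [2] / [3];  Q = [1, 2] / [3] / [4]
  Insert 7 (step 5): P = [1, 5, 7] / [2] / [3];  Q = [1, 2, 5] / [3] / [4]
  Insert 6 (step 6): P = [1, 5, 6] / [2, 7] / [3];  Q = [1, 2, 5] / [3, 6] / [4]
  Insert 8 (step 7): P = [1, 5, 6, 8] / [2, 7] / [3];  Q = [1, 2, 5, 7] / [3, 6] / [4]
  Insert 4 (step 8): P = [1, 4, 6, 8] / [2, 5] / [3, 7];  Q = [1, 2, 5, 7] / [3, 6] / [4, 8]
Final shape: (4, 2, 2).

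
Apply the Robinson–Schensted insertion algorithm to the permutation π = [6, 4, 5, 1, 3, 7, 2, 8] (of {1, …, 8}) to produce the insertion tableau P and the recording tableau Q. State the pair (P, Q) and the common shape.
P = [1, 2, 7, 8] / [3, 5] / [4] / [6];  Q = [1, 3, 6, 8] / [2, 5] / [4] / [7];  common shape = (4, 2, 1, 1)

Row-insert the values π_1, π_2, … into P one at a time, bumping the leftmost entry strictly greater than the inserted value down to the next row. The recording tableau Q records, in position (i, j), the step at which that cell was added to P.
  Insert 6 (step 1): P = [6];  Q = [1]
  Insert 4 (step 2): P = [4] / [6];  Q = [1] / [2]
  Insert 5 (step 3): P = [4, 5] / [6];  Q = [1, 3] / [2]
  Insert 1 (step 4): P = [1, 5] / [4] / [6];  Q = [1, 3] / [2] / [4]
  Insert 3 (step 5): P = [1, 3] / [4, 5] / [6];  Q = [1, 3] / [2, 5] / [4]
  Insert 7 (step 6): P = [1, 3, 7] / [4, 5] / [6];  Q = [1, 3, 6] / [2, 5] / [4]
  Insert 2 (step 7): P = [1, 2, 7] / [3, 5] / [4] / [6];  Q = [1, 3, 6] / [2, 5] / [4] / [7]
  Insert 8 (step 8): P = [1, 2, 7, 8] / [3, 5] / [4] / [6];  Q = [1, 3, 6, 8] / [2, 5] / [4] / [7]
Final shape: (4, 2, 1, 1).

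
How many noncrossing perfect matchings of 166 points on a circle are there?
C_83 = 68854441132780194707888052034668647142985206100

These noncrossing handshakes are counted by the Catalan number C_n = (1/(n + 1)) · C(2n, n). For n = 83: C_83 = (1/84) · C(166, 83) = 5783773055153536355462596370912166360010757312400/84 = 68854441132780194707888052034668647142985206100.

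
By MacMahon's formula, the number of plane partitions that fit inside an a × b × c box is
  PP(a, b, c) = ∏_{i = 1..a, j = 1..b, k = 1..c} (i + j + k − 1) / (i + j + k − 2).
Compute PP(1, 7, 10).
PP(1, 7, 10) = 19448

Evaluate the triple product over i = 1..1, j = 1..7, k = 1..10. The factors are (2/1) · (3/2) · (4/3) · (5/4) · (6/5) · (7/6) · (8/7) · (9/8) · … (70 factors total). The numerators and denominators telescope so the product is an integer; carrying out the multiplication exactly gives PP(1, 7, 10) = 19448.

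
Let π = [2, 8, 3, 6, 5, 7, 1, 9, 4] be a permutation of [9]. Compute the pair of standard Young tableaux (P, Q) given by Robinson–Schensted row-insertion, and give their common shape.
P = [1, 3, 4, 7, 9] / [2, 5] / [6] / [8];  Q = [1, 2, 4, 6, 8] / [3, 9] / [5] / [7];  common shape = (5, 2, 1, 1)

Row-insert the values π_1, π_2, … into P one at a time, bumping the leftmost entry strictly greater than the inserted value down to the next row. The recording tableau Q records, in position (i, j), the step at which that cell was added to P.
  Insert 2 (step 1): P = [2];  Q = [1]
  Insert 8 (step 2): P = [2, 8];  Q = [1, 2]
  Insert 3 (step 3): P = [2, 3] / [8];  Q = [1, 2] / [3]
  Insert 6 (step 4): P = [2, 3, 6] / [8];  Q = [1, 2, 4] / [3]
  Insert 5 (step 5): P = [2, 3, 5] / [6] / [8];  Q = [1, 2, 4] / [3] / [5]
  Insert 7 (step 6): P = [2, 3, 5, 7] / [6] / [8];  Q = [1, 2, 4, 6] / [3] / [5]
  Insert 1 (step 7): P = [1, 3, 5, 7] / [2] / [6] / [8];  Q = [1, 2, 4, 6] / [3] / [5] / [7]
  Insert 9 (step 8): P = [1, 3, 5, 7, 9] / [2] / [6] / [8];  Q = [1, 2, 4, 6, 8] / [3] / [5] / [7]
  Insert 4 (step 9): P = [1, 3, 4, 7, 9] / [2, 5] / [6] / [8];  Q = [1, 2, 4, 6, 8] / [3, 9] / [5] / [7]
Final shape: (5, 2, 1, 1).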